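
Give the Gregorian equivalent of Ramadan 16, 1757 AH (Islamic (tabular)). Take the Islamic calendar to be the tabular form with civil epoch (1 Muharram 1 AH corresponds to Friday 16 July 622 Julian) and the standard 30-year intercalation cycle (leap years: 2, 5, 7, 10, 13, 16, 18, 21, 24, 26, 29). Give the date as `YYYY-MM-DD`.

Both dates share Julian Day Number 2570959; in the Gregorian calendar that is 12 December 2326 CE.

2326-12-12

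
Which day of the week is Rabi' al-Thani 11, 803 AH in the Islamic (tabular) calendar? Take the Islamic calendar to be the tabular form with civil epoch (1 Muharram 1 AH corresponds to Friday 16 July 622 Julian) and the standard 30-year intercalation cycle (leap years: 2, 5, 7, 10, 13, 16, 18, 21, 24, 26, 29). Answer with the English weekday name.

This is JDN 2232741 (8 December 1400 Gregorian).
2232741 ≡ 0 (mod 7); counting from Monday = 0 gives Monday.

Monday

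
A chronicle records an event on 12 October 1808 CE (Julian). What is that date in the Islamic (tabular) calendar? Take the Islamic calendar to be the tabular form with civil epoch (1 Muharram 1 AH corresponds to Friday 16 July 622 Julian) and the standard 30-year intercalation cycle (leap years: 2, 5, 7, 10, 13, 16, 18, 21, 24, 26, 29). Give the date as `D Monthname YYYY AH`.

Both dates share Julian Day Number 2381715; in the tabular Islamic calendar that is 4 Ramadan 1223 AH.

4 Ramadan 1223 AH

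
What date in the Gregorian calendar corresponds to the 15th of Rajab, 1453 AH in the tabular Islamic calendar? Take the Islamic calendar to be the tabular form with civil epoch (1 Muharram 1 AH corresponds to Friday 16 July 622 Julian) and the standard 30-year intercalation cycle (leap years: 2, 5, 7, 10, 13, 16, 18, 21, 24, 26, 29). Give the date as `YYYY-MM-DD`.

Julian Day Number of the source date = 2463171.
Converting JDN 2463171 to the Gregorian calendar gives 31 October 2031 CE.

2031-10-31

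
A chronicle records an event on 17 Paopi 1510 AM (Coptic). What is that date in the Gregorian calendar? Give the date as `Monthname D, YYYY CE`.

Both dates share Julian Day Number 2376238; in the Gregorian calendar that is 25 October 1793 CE.

October 25, 1793 CE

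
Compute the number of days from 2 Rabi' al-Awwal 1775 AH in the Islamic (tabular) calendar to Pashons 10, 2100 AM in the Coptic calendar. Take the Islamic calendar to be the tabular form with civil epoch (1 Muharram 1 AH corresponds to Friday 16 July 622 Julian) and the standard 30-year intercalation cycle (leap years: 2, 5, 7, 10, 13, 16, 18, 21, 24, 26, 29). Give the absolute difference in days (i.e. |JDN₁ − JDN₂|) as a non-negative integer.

First date → JDN 2577146; second date → JDN 2591939.
The interval is |2577146 − 2591939| = 14793 days.

14793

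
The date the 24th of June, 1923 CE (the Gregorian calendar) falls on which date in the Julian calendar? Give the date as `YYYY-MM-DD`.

For dates in this range the Gregorian date is 13 days ahead of the Julian.
24 June 1923 Gregorian − 13 days → 11 June 1923 Julian.

1923-06-11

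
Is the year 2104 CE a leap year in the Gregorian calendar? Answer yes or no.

2104 is divisible by 4 and not by 100, so it is a leap year.

yes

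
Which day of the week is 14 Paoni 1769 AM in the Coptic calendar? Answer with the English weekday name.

Saturday

Equivalently 21 June 2053 Gregorian, JDN 2471075.
JDN 2471075 mod 7 = 5, and JDN 0 was a Monday, so this is a Saturday.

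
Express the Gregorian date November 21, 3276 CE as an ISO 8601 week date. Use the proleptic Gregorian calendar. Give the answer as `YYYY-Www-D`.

3276-W47-6

The weekday is Saturday (ISO weekday 6).
That Saturday belongs to ISO week 47 of ISO year 3276.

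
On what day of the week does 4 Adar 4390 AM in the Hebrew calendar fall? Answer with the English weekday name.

Equivalently 25 February 630 Gregorian, JDN 1951218.
Since JDN mod 7 = 3 (0 = Monday), the day is Thursday.

Thursday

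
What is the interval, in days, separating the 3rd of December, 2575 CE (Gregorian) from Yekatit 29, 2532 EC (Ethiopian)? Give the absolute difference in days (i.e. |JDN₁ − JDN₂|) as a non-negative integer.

13049

First date → JDN 2661896; second date → JDN 2648847.
The interval is |2661896 − 2648847| = 13049 days.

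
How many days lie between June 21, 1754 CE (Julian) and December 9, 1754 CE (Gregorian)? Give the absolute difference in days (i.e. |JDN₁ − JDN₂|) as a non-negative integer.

160

JDN of the first date = 2361878.
JDN of the second date = 2362038.
|2362038 − 2361878| = 160.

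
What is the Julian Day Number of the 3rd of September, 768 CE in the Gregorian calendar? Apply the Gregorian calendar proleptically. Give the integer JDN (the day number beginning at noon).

JDN 2400001 is 17 November 1858 CE (Gregorian), MJD 0; the target day is −398189 days from there, so JDN = 2001812.

2001812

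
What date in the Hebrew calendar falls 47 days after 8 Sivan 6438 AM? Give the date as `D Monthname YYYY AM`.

JDN of 8 Sivan 6438 AM = 2699320.
2699320 + 47 = 2699367.
JDN 2699367 in the Hebrew calendar is 25 Tammuz 6438 AM.

25 Tammuz 6438 AM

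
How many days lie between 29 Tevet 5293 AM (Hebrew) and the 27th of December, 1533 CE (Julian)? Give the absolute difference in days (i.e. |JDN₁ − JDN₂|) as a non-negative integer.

JDN of the first date = 2280982.
JDN of the second date = 2281347.
|2281347 − 2280982| = 365.

365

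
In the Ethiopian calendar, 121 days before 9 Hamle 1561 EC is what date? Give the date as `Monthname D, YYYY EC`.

JDN of 9 Hamle 1561 EC = 2294319.
2294319 − 121 = 2294198.
JDN 2294198 in the Ethiopian calendar is Megabit 8, 1561 EC.

Megabit 8, 1561 EC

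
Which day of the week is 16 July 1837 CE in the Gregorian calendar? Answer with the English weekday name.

Sunday

JDN 2392207 mod 7 = 6, and JDN 0 was a Monday, so this is a Sunday.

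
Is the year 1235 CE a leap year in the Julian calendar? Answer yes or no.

1235 mod 4 = 3, so it is a common year in the Julian calendar.

no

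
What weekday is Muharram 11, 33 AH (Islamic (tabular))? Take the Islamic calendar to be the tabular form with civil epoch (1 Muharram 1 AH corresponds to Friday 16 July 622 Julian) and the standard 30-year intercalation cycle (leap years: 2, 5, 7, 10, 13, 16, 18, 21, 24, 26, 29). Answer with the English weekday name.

Monday

In the proleptic Gregorian calendar this is 15 August 653 (JDN 1959790).
Since JDN mod 7 = 0 (0 = Monday), the day is Monday.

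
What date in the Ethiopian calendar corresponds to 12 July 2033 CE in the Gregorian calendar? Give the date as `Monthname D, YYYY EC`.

Hamle 5, 2025 EC

Both dates share Julian Day Number 2463791; in the Ethiopian calendar that is 5 Hamle 2025 EC.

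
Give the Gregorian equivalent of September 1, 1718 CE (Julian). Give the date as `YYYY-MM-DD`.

The Julian–Gregorian offset here is 11 days (Julian trailing).
1 September 1718 Julian + 11 days → 12 September 1718 Gregorian.

1718-09-12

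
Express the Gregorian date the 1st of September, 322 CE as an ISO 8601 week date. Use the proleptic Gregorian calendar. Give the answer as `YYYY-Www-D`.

0322-W35-5

The weekday is Friday (ISO weekday 5).
That Friday belongs to ISO week 35 of ISO year 322.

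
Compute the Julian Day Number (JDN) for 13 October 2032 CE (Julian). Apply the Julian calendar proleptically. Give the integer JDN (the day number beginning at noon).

Equivalently 26 October 2032 (Gregorian).
JDN 2400001 is 17 November 1858 CE (Gregorian), MJD 0; the target day is +63531 days from there, so JDN = 2463532.

2463532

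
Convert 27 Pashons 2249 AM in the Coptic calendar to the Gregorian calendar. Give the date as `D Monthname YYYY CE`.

8 June 2533 CE

Julian Day Number of the source date = 2646378.
Converting JDN 2646378 to the Gregorian calendar gives 8 June 2533 CE.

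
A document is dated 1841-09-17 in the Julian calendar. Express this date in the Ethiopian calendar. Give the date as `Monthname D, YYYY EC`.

The source date corresponds to 29 September 1841 in the Gregorian calendar (JDN 2393743).
That day falls on 20 Meskerem 1834 EC in the Ethiopian calendar.

Meskerem 20, 1834 EC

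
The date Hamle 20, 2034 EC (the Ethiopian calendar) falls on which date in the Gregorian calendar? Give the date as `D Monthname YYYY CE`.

27 July 2042 CE

Both dates share Julian Day Number 2467093; in the Gregorian calendar that is 27 July 2042 CE.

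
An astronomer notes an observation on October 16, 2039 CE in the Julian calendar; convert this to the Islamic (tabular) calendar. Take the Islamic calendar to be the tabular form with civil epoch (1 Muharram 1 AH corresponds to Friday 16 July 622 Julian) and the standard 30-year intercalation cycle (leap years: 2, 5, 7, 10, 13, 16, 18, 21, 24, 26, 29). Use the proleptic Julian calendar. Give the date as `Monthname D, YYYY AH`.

Shawwal 11, 1461 AH

Julian Day Number of the source date = 2466091.
Converting JDN 2466091 to the tabular Islamic calendar gives 11 Shawwal 1461 AH.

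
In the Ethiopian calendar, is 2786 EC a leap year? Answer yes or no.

no

2786 mod 4 = 2; in the Ethiopian calendar a year is leap when year mod 4 = 3, so it is a common year.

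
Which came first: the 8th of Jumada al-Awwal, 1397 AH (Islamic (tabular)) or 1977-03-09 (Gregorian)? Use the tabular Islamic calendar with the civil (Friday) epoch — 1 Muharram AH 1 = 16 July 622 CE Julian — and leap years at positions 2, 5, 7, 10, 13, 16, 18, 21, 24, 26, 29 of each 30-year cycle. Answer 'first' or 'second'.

second

Converting both to JDN: 2443261 vs 2443212; the smaller is the second.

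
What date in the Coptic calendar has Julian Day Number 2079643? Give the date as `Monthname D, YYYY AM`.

Paopi 5, 698 AM

JDN 2079643 is 7 October 981 in the proleptic Gregorian calendar.
In the Coptic calendar that day is Paopi 5, 698 AM.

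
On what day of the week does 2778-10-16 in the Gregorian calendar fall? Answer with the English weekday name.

Since JDN mod 7 = 0 (0 = Monday), the day is Monday.

Monday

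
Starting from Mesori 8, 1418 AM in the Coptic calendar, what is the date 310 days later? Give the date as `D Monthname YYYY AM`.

Counting 310 days forward from JDN 2342926 reaches JDN 2343236, which is 13 Paoni 1419 AM.

13 Paoni 1419 AM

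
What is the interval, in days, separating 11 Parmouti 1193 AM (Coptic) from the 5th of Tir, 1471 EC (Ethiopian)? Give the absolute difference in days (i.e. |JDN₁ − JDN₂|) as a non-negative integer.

First date → JDN 2260628; second date → JDN 2261262.
The interval is |2260628 − 2261262| = 634 days.

634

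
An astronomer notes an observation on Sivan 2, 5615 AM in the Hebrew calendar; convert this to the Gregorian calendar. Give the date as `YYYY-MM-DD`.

Julian Day Number of the source date = 2398723.
Converting JDN 2398723 to the Gregorian calendar gives 19 May 1855 CE.

1855-05-19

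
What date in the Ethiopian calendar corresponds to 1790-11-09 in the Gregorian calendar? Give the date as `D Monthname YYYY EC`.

Both dates share Julian Day Number 2375157; in the Ethiopian calendar that is 2 Hidar 1783 EC.

2 Hidar 1783 EC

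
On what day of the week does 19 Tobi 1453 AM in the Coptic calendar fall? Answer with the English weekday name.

Friday

In the Gregorian calendar this is 25 January 1737 (JDN 2355511).
JDN 2355511 mod 7 = 4, and JDN 0 was a Monday, so this is a Friday.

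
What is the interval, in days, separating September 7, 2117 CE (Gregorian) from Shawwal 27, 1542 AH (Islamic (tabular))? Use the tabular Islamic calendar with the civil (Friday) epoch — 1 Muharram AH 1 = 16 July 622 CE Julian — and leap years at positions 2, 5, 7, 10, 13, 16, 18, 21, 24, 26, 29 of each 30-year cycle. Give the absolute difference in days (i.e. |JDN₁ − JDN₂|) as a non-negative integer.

283

First date → JDN 2494528; second date → JDN 2494811.
The interval is |2494528 − 2494811| = 283 days.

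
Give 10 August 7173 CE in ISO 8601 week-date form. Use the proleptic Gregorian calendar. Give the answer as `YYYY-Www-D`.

The weekday is Friday (ISO weekday 5).
That Friday belongs to ISO week 32 of ISO year 7173.

7173-W32-5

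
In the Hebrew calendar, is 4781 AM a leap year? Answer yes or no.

Hebrew year 4781 is year 12 of its 19-year Metonic cycle; leap years are at positions 3, 6, 8, 11, 14, 17, 19, so it is a common year (12 months).

no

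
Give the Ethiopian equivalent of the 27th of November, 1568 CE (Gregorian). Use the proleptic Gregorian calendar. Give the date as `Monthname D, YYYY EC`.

Both dates share Julian Day Number 2294091; in the Ethiopian calendar that is 21 Hidar 1561 EC.

Hidar 21, 1561 EC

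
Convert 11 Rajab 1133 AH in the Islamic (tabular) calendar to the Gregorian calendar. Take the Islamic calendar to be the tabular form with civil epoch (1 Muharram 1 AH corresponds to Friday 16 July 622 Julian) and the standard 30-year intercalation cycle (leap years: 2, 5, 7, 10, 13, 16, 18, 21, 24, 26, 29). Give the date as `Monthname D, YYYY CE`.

May 8, 1721 CE

Both dates share Julian Day Number 2349770; in the Gregorian calendar that is 8 May 1721 CE.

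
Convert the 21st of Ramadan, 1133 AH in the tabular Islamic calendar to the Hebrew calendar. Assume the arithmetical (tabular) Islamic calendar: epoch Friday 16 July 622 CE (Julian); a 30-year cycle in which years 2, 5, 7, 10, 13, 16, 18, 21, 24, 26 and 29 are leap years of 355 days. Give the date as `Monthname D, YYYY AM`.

Tammuz 21, 5481 AM

Julian Day Number of the source date = 2349839.
Converting JDN 2349839 to the Hebrew calendar gives 21 Tammuz 5481 AM.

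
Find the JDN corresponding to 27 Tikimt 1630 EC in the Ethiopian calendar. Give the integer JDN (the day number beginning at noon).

In the Gregorian calendar the same day is 3 November 1637.
JDN 2400001 is 17 November 1858 CE (Gregorian), MJD 0; the target day is −80732 days from there, so JDN = 2319269.

2319269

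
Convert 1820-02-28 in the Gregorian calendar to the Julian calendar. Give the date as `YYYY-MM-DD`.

1820-02-16

The Julian–Gregorian offset here is 12 days (Julian trailing).
28 February 1820 Gregorian − 12 days → 16 February 1820 Julian.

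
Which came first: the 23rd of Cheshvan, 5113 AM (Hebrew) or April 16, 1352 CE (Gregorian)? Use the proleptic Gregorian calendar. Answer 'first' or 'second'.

second

First date → JDN 2215181; second date → JDN 2214974.
JDN 2214974 < JDN 2215181, so the second date is earlier.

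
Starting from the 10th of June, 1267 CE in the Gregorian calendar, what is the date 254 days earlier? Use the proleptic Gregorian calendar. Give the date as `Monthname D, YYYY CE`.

JDN of the 10th of June, 1267 CE = 2183983.
2183983 − 254 = 2183729.
JDN 2183729 in the Gregorian calendar is September 29, 1266 CE.

September 29, 1266 CE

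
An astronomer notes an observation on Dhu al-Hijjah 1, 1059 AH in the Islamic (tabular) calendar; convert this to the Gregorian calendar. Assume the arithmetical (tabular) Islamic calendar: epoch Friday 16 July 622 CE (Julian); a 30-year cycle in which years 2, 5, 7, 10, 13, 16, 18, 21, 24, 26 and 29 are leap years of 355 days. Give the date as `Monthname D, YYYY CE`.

December 6, 1649 CE

Both dates share Julian Day Number 2323685; in the Gregorian calendar that is 6 December 1649 CE.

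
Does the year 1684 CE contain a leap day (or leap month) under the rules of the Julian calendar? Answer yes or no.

1684 mod 4 = 0, so it is a leap year in the Julian calendar.

yes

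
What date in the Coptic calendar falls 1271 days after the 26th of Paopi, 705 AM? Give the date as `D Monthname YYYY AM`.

21 Parmouti 708 AM

JDN of the 26th of Paopi, 705 AM = 2082221.
2082221 + 1271 = 2083492.
JDN 2083492 in the Coptic calendar is 21 Parmouti 708 AM.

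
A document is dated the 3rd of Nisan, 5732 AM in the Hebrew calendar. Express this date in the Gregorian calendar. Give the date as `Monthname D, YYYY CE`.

Both dates share Julian Day Number 2441395; in the Gregorian calendar that is 18 March 1972 CE.

March 18, 1972 CE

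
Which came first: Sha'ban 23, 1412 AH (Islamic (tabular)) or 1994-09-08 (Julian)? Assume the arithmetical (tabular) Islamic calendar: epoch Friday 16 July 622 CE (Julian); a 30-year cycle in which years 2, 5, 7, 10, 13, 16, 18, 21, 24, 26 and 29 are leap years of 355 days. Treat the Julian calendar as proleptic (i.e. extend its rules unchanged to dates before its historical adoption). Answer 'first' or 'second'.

Converting both to JDN: 2448680 vs 2449617; the smaller is the first.

first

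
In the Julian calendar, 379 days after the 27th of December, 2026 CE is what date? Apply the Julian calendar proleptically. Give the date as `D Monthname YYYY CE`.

10 January 2028 CE

Counting 379 days forward from JDN 2461415 reaches JDN 2461794, which is 10 January 2028 CE.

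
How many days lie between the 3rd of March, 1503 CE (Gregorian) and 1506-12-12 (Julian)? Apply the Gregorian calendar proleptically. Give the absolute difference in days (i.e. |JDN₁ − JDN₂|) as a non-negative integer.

First date → JDN 2270080; second date → JDN 2271470.
The interval is |2270080 − 2271470| = 1390 days.

1390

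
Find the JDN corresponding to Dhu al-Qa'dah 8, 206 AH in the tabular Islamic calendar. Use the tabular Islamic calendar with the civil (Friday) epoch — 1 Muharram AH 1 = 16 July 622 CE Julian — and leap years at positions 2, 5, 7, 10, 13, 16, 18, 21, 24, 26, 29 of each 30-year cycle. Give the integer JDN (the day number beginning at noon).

In the proleptic Gregorian calendar the same day is 8 April 822.
JDN 2299161 is 15 October 1582 CE (Gregorian); the target day is −277774 days from there, so JDN = 2021387.

2021387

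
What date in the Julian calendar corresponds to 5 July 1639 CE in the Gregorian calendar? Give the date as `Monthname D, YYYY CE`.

For dates in this range the Gregorian date is 10 days ahead of the Julian.
5 July 1639 Gregorian − 10 days → 25 June 1639 Julian.

June 25, 1639 CE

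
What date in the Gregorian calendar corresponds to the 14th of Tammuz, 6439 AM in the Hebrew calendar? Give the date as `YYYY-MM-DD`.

Julian Day Number of the source date = 2699739.
Converting JDN 2699739 to the Gregorian calendar gives 14 July 2679 CE.

2679-07-14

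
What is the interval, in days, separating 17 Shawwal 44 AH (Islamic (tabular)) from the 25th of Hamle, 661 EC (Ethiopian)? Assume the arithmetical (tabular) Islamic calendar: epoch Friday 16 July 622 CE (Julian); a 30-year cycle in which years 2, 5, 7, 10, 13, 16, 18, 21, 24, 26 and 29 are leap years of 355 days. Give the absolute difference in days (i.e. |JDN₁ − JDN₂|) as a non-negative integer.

1650

JDN of the first date = 1963960.
JDN of the second date = 1965610.
|1965610 − 1963960| = 1650.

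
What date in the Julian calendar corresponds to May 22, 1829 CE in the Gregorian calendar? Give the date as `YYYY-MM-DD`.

The Julian–Gregorian offset here is 12 days (Julian trailing).
22 May 1829 Gregorian − 12 days → 10 May 1829 Julian.

1829-05-10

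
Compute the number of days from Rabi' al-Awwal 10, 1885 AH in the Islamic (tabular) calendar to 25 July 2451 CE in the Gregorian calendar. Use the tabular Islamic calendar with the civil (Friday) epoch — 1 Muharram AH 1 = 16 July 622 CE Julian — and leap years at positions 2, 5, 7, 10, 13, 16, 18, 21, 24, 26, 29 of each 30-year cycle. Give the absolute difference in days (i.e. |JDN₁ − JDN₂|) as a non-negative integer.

340

First date → JDN 2616135; second date → JDN 2616475.
The interval is |2616135 − 2616475| = 340 days.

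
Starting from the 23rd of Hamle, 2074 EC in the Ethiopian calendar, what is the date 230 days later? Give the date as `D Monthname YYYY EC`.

Counting 230 days forward from JDN 2481706 reaches JDN 2481936, which is 8 Megabit 2075 EC.

8 Megabit 2075 EC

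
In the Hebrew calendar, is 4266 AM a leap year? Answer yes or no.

no

Hebrew year 4266 is year 10 of its 19-year Metonic cycle; leap years are at positions 3, 6, 8, 11, 14, 17, 19, so it is a common year (12 months).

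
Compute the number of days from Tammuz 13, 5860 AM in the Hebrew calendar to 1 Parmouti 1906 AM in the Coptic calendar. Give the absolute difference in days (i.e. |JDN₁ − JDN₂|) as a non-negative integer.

First date → JDN 2488270; second date → JDN 2521041.
The interval is |2488270 − 2521041| = 32771 days.

32771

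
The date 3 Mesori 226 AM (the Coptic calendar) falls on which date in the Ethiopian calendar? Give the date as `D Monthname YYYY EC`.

3 Nehase 502 EC

Both dates share Julian Day Number 1907543; in the Ethiopian calendar that is 3 Nehase 502 EC.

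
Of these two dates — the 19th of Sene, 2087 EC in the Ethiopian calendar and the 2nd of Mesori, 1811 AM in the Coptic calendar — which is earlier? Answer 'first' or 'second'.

First date → JDN 2486420; second date → JDN 2486463.
JDN 2486420 < JDN 2486463, so the first date is earlier.

first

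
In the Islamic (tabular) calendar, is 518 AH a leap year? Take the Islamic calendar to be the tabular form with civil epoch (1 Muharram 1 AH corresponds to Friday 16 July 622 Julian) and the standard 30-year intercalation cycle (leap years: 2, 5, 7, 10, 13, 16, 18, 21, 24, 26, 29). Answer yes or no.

Year 518 AH is year 8 of its 30-year cycle; leap positions are 2, 5, 7, 10, 13, 16, 18, 21, 24, 26, 29, so it is a common year (354 days).

no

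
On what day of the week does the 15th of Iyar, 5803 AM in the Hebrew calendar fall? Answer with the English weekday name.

This is JDN 2467395 (25 May 2043 Gregorian).
Since JDN mod 7 = 0 (0 = Monday), the day is Monday.

Monday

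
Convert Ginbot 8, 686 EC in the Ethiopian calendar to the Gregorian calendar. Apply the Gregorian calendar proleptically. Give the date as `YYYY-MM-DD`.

Julian Day Number of the source date = 1974664.
Converting JDN 1974664 to the Gregorian calendar gives 6 May 694 CE.

0694-05-06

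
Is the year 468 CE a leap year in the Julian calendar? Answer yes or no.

468 mod 4 = 0, so it is a leap year in the Julian calendar.

yes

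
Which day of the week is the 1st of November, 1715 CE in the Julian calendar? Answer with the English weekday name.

In the Gregorian calendar this is 12 November 1715 (JDN 2347766).
Since JDN mod 7 = 1 (0 = Monday), the day is Tuesday.

Tuesday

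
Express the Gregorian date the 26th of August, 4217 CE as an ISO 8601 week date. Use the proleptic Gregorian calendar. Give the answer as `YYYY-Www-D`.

The weekday is Tuesday (ISO weekday 2).
That Tuesday belongs to ISO week 35 of ISO year 4217.

4217-W35-2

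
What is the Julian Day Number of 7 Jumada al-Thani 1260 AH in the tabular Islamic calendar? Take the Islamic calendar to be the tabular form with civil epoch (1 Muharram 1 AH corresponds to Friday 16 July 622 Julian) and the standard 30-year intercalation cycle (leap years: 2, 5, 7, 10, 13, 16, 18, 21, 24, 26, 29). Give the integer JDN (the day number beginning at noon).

2394742

In the Gregorian calendar the same day is 24 June 1844.
JDN 2451545 is 1 January 2000 CE (Gregorian); the target day is −56803 days from there, so JDN = 2394742.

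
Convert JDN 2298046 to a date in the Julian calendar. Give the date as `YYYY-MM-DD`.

JDN 2298046 is 26 September 1579 in the proleptic Gregorian calendar.
In the Julian calendar that day is 1579-09-16.

1579-09-16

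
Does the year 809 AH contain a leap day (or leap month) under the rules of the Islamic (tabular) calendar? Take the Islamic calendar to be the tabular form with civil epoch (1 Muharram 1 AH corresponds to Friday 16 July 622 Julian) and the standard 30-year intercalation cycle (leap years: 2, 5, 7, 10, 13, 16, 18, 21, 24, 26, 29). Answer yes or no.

yes

Year 809 AH is year 29 of its 30-year cycle; leap positions are 2, 5, 7, 10, 13, 16, 18, 21, 24, 26, 29, so it is a leap year (355 days).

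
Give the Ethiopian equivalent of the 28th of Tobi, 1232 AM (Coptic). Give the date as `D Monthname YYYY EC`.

Both dates share Julian Day Number 2274800; in the Ethiopian calendar that is 28 Tir 1508 EC.

28 Tir 1508 EC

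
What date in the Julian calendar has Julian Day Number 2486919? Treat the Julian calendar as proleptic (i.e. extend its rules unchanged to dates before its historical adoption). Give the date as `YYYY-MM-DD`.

JDN 2486919 is 6 November 2096 in the Gregorian calendar.
In the Julian calendar that day is 2096-10-24.

2096-10-24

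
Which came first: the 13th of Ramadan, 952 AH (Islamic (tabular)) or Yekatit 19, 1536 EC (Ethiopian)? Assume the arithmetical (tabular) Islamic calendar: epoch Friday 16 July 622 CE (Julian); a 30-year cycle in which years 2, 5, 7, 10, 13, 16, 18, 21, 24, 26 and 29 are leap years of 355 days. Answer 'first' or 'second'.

Converting both to JDN: 2285691 vs 2285048; the smaller is the second.

second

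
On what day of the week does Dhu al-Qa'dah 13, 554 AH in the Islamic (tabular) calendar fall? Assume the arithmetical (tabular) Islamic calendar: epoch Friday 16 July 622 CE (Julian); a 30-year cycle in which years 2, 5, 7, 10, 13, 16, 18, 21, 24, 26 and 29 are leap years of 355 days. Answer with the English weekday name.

Equivalently 3 December 1159 Gregorian, JDN 2144712.
JDN 2144712 mod 7 = 3, and JDN 0 was a Monday, so this is a Thursday.

Thursday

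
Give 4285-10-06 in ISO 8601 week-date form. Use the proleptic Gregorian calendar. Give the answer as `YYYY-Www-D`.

The weekday is Tuesday (ISO weekday 2).
That Tuesday belongs to ISO week 41 of ISO year 4285.

4285-W41-2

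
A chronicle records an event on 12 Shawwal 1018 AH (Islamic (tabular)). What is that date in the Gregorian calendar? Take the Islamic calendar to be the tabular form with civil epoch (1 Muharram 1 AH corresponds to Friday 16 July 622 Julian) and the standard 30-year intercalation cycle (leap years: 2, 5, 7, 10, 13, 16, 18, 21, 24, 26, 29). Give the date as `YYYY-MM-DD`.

Julian Day Number of the source date = 2309108.
Converting JDN 2309108 to the Gregorian calendar gives 8 January 1610 CE.

1610-01-08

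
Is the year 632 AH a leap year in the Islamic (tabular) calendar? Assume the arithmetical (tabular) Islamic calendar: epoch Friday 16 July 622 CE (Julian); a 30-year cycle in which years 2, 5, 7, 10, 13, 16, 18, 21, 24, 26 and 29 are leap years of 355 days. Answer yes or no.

yes

Year 632 AH is year 2 of its 30-year cycle; leap positions are 2, 5, 7, 10, 13, 16, 18, 21, 24, 26, 29, so it is a leap year (355 days).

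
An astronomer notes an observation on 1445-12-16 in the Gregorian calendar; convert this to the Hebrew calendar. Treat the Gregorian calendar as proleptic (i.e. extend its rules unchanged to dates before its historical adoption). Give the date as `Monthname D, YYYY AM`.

Tevet 7, 5206 AM

Both dates share Julian Day Number 2249185; in the Hebrew calendar that is 7 Tevet 5206 AM.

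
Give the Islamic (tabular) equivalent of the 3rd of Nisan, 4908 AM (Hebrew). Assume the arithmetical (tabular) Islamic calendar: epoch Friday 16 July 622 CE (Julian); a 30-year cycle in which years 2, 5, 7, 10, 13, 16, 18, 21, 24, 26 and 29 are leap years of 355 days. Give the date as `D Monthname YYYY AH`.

3 Dhu al-Qa'dah 542 AH

Both dates share Julian Day Number 2140449; in the tabular Islamic calendar that is 3 Dhu al-Qa'dah 542 AH.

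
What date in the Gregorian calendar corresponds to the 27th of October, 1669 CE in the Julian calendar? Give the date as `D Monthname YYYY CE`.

The Julian–Gregorian offset here is 10 days (Julian trailing).
27 October 1669 Julian + 10 days → 6 November 1669 Gregorian.

6 November 1669 CE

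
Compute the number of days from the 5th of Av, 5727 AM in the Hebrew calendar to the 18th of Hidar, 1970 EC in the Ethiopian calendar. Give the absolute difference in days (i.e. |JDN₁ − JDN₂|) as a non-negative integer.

3761

First date → JDN 2439714; second date → JDN 2443475.
The interval is |2439714 − 2443475| = 3761 days.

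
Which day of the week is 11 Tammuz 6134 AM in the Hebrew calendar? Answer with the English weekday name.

Sunday

In the Gregorian calendar this is 23 June 2374 (JDN 2588319).
JDN 2588319 mod 7 = 6, and JDN 0 was a Monday, so this is a Sunday.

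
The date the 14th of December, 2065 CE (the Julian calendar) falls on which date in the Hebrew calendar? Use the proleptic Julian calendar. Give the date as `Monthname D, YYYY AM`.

Julian Day Number of the source date = 2475647.
Converting JDN 2475647 to the Hebrew calendar gives 29 Kislev 5826 AM.

Kislev 29, 5826 AM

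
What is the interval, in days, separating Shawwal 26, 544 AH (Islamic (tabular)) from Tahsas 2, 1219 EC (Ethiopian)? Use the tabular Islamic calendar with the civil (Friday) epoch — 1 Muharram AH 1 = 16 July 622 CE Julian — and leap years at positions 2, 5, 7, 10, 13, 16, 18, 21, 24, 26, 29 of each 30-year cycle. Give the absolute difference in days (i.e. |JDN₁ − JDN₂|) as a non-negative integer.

First date → JDN 2141152; second date → JDN 2169186.
The interval is |2141152 − 2169186| = 28034 days.

28034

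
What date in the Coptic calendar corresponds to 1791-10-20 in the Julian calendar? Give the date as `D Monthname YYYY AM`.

The source date corresponds to 31 October 1791 in the Gregorian calendar (JDN 2375513).
That day falls on 22 Paopi 1508 AM in the Coptic calendar.

22 Paopi 1508 AM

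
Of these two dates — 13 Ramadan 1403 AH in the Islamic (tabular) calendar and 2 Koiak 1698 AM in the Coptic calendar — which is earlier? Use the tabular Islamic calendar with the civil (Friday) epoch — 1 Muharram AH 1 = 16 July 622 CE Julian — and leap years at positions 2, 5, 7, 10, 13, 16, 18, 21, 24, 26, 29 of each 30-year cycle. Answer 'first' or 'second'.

second

Converting both to JDN: 2445510 vs 2444950; the smaller is the second.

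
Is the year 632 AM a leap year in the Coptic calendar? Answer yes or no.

632 mod 4 = 0; in the Coptic calendar a year is leap when year mod 4 = 3, so it is a common year.

no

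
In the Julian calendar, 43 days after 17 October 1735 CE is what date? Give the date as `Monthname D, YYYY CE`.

November 29, 1735 CE

JDN of 17 October 1735 CE = 2355056.
2355056 + 43 = 2355099.
JDN 2355099 in the Julian calendar is November 29, 1735 CE.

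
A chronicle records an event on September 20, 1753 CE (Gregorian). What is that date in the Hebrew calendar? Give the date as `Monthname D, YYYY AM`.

Elul 21, 5513 AM

Both dates share Julian Day Number 2361593; in the Hebrew calendar that is 21 Elul 5513 AM.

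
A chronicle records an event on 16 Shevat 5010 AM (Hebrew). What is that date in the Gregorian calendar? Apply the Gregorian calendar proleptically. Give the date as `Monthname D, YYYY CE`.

January 27, 1250 CE

Julian Day Number of the source date = 2177640.
Converting JDN 2177640 to the Gregorian calendar gives 27 January 1250 CE.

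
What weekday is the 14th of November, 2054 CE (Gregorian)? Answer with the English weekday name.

Since JDN mod 7 = 5 (0 = Monday), the day is Saturday.

Saturday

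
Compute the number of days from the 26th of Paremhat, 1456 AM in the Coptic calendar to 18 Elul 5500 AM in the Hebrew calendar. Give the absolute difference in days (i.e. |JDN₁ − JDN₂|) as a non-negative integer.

First date → JDN 2356674; second date → JDN 2356835.
The interval is |2356674 − 2356835| = 161 days.

161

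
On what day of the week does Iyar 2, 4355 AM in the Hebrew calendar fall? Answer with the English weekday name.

Sunday

This is JDN 1938488 (19 April 595 Gregorian).
1938488 ≡ 6 (mod 7); counting from Monday = 0 gives Sunday.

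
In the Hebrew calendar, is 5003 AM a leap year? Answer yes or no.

Hebrew year 5003 is year 6 of its 19-year Metonic cycle; leap years are at positions 3, 6, 8, 11, 14, 17, 19, so it is a leap year (13 months).

yes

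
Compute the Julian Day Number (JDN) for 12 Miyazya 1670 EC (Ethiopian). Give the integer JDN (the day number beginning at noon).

2334044

Equivalently 17 April 1678 (Gregorian).
JDN 2400001 is 17 November 1858 CE (Gregorian), MJD 0; the target day is −65957 days from there, so JDN = 2334044.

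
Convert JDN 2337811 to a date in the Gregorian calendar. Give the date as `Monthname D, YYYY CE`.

August 9, 1688 CE

JDN 2451545 is 1 Jan 2000; 2337811 is −113734 days from there.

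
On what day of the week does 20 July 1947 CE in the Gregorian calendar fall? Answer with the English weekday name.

Sunday

JDN 2432387 mod 7 = 6, and JDN 0 was a Monday, so this is a Sunday.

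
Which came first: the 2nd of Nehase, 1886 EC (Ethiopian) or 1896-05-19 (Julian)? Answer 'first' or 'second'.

first

First date → JDN 2413048; second date → JDN 2413711.
JDN 2413048 < JDN 2413711, so the first date is earlier.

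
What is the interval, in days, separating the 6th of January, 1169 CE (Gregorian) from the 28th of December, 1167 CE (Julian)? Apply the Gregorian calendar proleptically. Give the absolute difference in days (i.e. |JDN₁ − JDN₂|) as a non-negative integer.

368

JDN of the first date = 2148034.
JDN of the second date = 2147666.
|2147666 − 2148034| = 368.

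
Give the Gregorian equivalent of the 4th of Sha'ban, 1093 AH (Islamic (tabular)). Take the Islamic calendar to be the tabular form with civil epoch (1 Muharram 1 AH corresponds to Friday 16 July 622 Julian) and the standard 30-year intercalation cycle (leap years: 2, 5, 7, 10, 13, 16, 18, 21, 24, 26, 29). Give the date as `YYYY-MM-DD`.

Julian Day Number of the source date = 2335618.
Converting JDN 2335618 to the Gregorian calendar gives 8 August 1682 CE.

1682-08-08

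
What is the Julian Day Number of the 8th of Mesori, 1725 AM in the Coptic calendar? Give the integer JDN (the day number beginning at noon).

In the Gregorian calendar the same day is 14 August 2009.
JDN 2400001 is 17 November 1858 CE (Gregorian), MJD 0; the target day is +55057 days from there, so JDN = 2455058.

2455058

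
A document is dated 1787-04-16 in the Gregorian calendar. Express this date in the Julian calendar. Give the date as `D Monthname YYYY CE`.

5 April 1787 CE

The Julian–Gregorian offset here is 11 days (Julian trailing).
16 April 1787 Gregorian − 11 days → 5 April 1787 Julian.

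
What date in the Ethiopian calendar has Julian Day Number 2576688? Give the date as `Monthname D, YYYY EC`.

Nehase 10, 2334 EC

JDN 2576688 is 19 August 2342 in the Gregorian calendar.
In the Ethiopian calendar that day is Nehase 10, 2334 EC.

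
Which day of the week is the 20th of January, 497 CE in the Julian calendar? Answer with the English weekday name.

In the proleptic Gregorian calendar this is 21 January 497 (JDN 1902607).
Since JDN mod 7 = 0 (0 = Monday), the day is Monday.

Monday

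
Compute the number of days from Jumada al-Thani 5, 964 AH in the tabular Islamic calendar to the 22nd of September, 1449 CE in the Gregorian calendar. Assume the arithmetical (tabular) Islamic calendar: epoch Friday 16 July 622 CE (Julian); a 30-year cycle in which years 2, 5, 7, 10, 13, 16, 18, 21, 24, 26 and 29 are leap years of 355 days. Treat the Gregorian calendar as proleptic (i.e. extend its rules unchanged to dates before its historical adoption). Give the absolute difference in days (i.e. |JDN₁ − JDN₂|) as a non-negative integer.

39286

JDN of the first date = 2289847.
JDN of the second date = 2250561.
|2250561 − 2289847| = 39286.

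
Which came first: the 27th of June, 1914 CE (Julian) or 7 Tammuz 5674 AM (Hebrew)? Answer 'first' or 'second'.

second

Converting both to JDN: 2420324 vs 2420315; the smaller is the second.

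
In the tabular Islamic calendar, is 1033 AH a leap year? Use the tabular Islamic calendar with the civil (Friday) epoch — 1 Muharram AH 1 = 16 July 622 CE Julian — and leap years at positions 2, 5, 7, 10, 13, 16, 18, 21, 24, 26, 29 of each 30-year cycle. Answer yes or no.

yes

Year 1033 AH is year 13 of its 30-year cycle; leap positions are 2, 5, 7, 10, 13, 16, 18, 21, 24, 26, 29, so it is a leap year (355 days).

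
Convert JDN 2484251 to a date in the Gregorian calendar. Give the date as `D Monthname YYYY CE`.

Counting from JDN 2299161 = 15 Oct 1582 gives an offset of 185090 days.

18 July 2089 CE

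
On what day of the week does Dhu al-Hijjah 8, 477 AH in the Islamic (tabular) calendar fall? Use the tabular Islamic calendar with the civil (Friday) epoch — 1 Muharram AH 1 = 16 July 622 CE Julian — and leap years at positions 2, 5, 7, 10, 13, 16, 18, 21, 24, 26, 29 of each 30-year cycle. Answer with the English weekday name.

Equivalently 13 April 1085 Gregorian, JDN 2117451.
JDN 2117451 mod 7 = 0, and JDN 0 was a Monday, so this is a Monday.

Monday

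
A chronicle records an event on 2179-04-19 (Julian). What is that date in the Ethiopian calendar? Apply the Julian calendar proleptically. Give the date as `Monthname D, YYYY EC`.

Miyazya 24, 2171 EC

Julian Day Number of the source date = 2517046.
Converting JDN 2517046 to the Ethiopian calendar gives 24 Miyazya 2171 EC.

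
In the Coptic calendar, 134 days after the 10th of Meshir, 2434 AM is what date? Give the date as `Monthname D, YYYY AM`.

JDN of the 10th of Meshir, 2434 AM = 2713842.
2713842 + 134 = 2713976.
JDN 2713976 in the Coptic calendar is Paoni 24, 2434 AM.

Paoni 24, 2434 AM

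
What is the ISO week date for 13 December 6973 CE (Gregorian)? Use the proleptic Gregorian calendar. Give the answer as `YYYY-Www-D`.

The weekday is Monday (ISO weekday 1).
That Monday belongs to ISO week 50 of ISO year 6973.

6973-W50-1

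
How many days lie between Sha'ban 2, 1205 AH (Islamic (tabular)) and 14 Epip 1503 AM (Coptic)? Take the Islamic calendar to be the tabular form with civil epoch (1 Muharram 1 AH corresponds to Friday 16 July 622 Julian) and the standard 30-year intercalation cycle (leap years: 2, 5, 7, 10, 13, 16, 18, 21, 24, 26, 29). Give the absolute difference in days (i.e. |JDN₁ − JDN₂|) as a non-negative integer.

1357

First date → JDN 2375305; second date → JDN 2373948.
The interval is |2375305 − 2373948| = 1357 days.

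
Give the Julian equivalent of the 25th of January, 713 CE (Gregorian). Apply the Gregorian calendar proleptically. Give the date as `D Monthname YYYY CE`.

21 January 713 CE

The Julian–Gregorian offset here is 4 days (Julian trailing).
25 January 713 Gregorian − 4 days → 21 January 713 Julian.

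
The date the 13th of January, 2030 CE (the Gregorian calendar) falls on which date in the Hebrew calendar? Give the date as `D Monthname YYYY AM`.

Both dates share Julian Day Number 2462515; in the Hebrew calendar that is 9 Shevat 5790 AM.

9 Shevat 5790 AM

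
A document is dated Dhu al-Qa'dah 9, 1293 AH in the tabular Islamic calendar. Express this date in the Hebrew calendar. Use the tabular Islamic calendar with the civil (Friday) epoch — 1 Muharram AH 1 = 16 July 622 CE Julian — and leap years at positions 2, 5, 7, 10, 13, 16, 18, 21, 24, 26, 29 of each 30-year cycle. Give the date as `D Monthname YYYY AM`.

10 Kislev 5637 AM

Julian Day Number of the source date = 2406585.
Converting JDN 2406585 to the Hebrew calendar gives 10 Kislev 5637 AM.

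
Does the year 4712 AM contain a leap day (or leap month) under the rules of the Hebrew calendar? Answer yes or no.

Hebrew year 4712 is year 19 of its 19-year Metonic cycle; leap years are at positions 3, 6, 8, 11, 14, 17, 19, so it is a leap year (13 months).

yes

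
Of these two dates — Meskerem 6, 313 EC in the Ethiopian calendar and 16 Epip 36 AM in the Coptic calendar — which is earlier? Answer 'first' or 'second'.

second

The two dates have Julian Day Numbers 1838184 and 1838129 respectively.
Since 1838129 < 1838184, the second date comes first.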